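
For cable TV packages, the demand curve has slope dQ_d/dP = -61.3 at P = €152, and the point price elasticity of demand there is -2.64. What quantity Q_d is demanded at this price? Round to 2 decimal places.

Ed = (dQ_d/dP)·(P/Q_d) ⇒ Q_d = (dQ_d/dP)·P/Ed = (-61.3)·152/(-2.64) = 3529.3939…

3529.39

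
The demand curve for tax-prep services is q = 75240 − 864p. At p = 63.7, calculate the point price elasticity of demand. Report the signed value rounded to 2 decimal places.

dq/dp = −864. At p = 63.7, q = 75240 − 864(63.7) = 20203.2.
Ed = (dq/dp)·(p/q) = −864 × (63.7/20203.2) = -2.7241…

-2.72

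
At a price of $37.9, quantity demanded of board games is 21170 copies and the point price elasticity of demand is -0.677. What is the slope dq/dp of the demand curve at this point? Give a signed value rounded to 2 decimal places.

-378.16

Ed = (dq/dp)·(p/q) ⇒ dq/dp = Ed·q/p = (-0.677)·21170/37.9 = -378.1554…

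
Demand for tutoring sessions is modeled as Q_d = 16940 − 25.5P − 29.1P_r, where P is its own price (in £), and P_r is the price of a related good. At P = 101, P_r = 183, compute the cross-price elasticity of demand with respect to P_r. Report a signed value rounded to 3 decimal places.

-0.589

At the given values, Q_d = 16940 − 25.5(101) − 29.1(183) = 9039.2.
∂Q_d/∂P_r = -29.1.
E = (-29.1) × (183/9039.2) = -0.58913…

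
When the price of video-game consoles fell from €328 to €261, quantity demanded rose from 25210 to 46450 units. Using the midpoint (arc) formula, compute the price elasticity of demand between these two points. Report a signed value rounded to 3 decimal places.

-2.606

%ΔQ = (46450 − 25210) / [(25210 + 46450)/2] = 21240/35830 = 0.592799…
%ΔP = (261 − 328) / [(328 + 261)/2] = -67/294.5 = -0.227504…
Arc Ed = %ΔQ / %ΔP = (21240/35830) / (-67/294.5) = -2.60566…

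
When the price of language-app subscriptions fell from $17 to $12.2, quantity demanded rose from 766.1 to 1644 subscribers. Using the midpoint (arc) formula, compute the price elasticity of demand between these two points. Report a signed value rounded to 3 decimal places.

-2.216

%ΔQ = (1644 − 766.1) / [(766.1 + 1644)/2] = 877.9/1205.05 = 0.728517…
%ΔP = (12.2 − 17) / [(17 + 12.2)/2] = -4.8/14.6 = -0.328767…
Arc Ed = %ΔQ / %ΔP = (877.9/1205.05) / (-4.8/14.6) = -2.21590…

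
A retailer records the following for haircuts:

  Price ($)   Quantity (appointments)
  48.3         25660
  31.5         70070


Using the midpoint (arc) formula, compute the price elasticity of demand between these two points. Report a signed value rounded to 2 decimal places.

-2.20

%ΔQ = (70070 − 25660) / [(25660 + 70070)/2] = 44410/47865 = 0.927817…
%ΔP = (31.5 − 48.3) / [(48.3 + 31.5)/2] = -16.8/39.9 = -0.421052…
Arc Ed = %ΔQ / %ΔP = (44410/47865) / (-16.8/39.9) = -2.2035…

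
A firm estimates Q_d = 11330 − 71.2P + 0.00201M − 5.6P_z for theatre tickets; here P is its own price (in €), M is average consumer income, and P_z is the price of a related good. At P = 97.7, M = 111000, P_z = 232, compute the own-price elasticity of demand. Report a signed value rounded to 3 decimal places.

At the given values, Q_d = 11330 − 71.2(97.7) + 0.00201(111000) − 5.6(232) = 3297.67.
∂Q_d/∂P = −71.2.
E = (-71.2) × (97.7/3297.67) = -2.10944…

-2.109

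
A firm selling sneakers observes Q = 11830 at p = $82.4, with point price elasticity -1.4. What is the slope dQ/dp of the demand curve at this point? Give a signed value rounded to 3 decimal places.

-200.995

Ed = (dQ/dp)·(p/Q) ⇒ dQ/dp = Ed·Q/p = (-1.4)·11830/82.4 = -200.99514…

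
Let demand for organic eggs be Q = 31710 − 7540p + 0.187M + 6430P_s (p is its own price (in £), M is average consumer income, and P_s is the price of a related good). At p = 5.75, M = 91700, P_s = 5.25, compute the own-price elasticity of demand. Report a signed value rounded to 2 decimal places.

-1.10

At the given values, Q = 31710 − 7540(5.75) + 0.187(91700) + 6430(5.25) = 39260.4.
∂Q/∂p = −7540.
E = (-7540) × (5.75/39260.4) = -1.1042…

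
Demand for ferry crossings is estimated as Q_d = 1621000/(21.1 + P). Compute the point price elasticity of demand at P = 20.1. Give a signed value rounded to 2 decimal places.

-0.49

dQ_d/dP = −1621000/(21.1 + P)² = -954.967. At P = 20.1, Q_d = 39344.7.
Ed = (dQ_d/dP)·(P/Q_d) = (-954.967) × (20.1/39344.7) = -0.4878…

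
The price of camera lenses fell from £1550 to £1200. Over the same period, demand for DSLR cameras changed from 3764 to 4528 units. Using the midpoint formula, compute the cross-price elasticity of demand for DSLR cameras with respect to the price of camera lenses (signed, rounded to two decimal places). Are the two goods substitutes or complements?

-0.72; complements

%ΔQ_{DSLR cameras} = (4528 − 3764)/avg = 764/4146 = 0.184273…
%ΔP_{camera lenses} = (1200 − 1550)/avg = -350/1375 = -0.254545…
E_cross = (764/4146) / (-350/1375) = -0.7239…
E_cross < 0 ⇒ the goods are complements.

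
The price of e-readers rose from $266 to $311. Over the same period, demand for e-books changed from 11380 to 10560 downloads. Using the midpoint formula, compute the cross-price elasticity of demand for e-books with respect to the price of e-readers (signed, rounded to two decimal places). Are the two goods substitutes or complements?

%ΔQ_{e-books} = (10560 − 11380)/avg = -820/10970 = -0.074749…
%ΔP_{e-readers} = (311 − 266)/avg = 45/288.5 = 0.155979…
E_cross = (-820/10970) / (45/288.5) = -0.4792…
E_cross < 0 ⇒ the goods are complements.

-0.48; complements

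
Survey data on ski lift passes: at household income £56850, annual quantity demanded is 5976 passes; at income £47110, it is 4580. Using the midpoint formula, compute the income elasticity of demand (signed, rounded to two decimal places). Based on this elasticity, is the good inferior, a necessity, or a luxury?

%ΔQ = (4580 − 5976)/[( 5976 + 4580)/2] = -1396/5278 = -0.264494…
%ΔIncome = (47110 − 56850)/[( 56850 + 47110)/2] = -9740/51980 = -0.187379…
E_income = (-1396/5278) / (-9740/51980) = 1.4115…
E_income > 1 ⇒ normal good, luxury.

1.41; luxury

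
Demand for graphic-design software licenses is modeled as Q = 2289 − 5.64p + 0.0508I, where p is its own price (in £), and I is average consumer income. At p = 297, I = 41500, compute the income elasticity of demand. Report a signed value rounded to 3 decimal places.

0.774

At the given values, Q = 2289 − 5.64(297) + 0.0508(41500) = 2722.12.
∂Q/∂I = 0.0508.
E = (0.0508) × (41500/2722.12) = 0.77446…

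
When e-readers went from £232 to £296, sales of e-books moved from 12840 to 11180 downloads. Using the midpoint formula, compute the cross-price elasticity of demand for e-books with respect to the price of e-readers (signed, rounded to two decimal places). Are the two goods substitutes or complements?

%ΔQ_{e-books} = (11180 − 12840)/avg = -1660/12010 = -0.138218…
%ΔP_{e-readers} = (296 − 232)/avg = 64/264 = 0.242424…
E_cross = (-1660/12010) / (64/264) = -0.5701…
E_cross < 0 ⇒ the goods are complements.

-0.57; complements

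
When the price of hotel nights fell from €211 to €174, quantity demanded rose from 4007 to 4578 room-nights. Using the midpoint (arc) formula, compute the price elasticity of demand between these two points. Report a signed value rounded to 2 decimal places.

%ΔQ = (4578 − 4007) / [(4007 + 4578)/2] = 571/4292.5 = 0.133022…
%ΔP = (174 − 211) / [(211 + 174)/2] = -37/192.5 = -0.192207…
Arc Ed = %ΔQ / %ΔP = (571/4292.5) / (-37/192.5) = -0.6920…

-0.69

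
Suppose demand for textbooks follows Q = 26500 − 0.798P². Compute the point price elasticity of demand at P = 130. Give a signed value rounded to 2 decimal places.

dQ/dP = −2·0.798·P = -207.48. At P = 130, Q = 13013.8.
Ed = (dQ/dP)·(P/Q) = (-207.48) × (130/13013.8) = -2.0725…

-2.07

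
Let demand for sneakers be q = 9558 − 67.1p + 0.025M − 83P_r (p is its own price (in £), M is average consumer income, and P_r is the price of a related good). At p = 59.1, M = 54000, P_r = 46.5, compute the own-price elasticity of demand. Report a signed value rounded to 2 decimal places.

At the given values, q = 9558 − 67.1(59.1) + 0.025(54000) − 83(46.5) = 3082.89.
∂q/∂p = −67.1.
E = (-67.1) × (59.1/3082.89) = -1.2863…

-1.29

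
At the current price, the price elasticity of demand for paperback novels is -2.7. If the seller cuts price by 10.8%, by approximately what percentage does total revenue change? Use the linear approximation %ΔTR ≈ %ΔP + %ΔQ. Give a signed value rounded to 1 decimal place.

+18.4%

%ΔQ ≈ Ed × %ΔP = (-2.7) × (-10.8%) = +29.1600%
%ΔTR ≈ %ΔP + %ΔQ = (-10.8%) + (+29.1600%) = +18.3600%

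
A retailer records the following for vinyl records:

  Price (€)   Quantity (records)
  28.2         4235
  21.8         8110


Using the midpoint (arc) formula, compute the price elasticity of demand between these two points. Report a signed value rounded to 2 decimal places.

%ΔQ = (8110 − 4235) / [(4235 + 8110)/2] = 3875/6172.5 = 0.627784…
%ΔP = (21.8 − 28.2) / [(28.2 + 21.8)/2] = -6.4/25 = -0.256
Arc Ed = %ΔQ / %ΔP = (3875/6172.5) / (-6.4/25) = -2.4522…

-2.45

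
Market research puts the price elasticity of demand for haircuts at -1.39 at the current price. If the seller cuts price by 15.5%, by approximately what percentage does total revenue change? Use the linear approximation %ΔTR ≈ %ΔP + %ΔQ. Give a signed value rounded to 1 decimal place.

%ΔQ ≈ Ed × %ΔP = (-1.39) × (-15.5%) = +21.5450%
%ΔTR ≈ %ΔP + %ΔQ = (-15.5%) + (+21.5450%) = +6.0450%

+6.0%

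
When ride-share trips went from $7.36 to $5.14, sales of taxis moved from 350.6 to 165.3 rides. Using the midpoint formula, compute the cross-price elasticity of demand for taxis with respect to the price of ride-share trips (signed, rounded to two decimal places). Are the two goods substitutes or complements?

2.02; substitutes

%ΔQ_{taxis} = (165.3 − 350.6)/avg = -185.3/257.95 = -0.718356…
%ΔP_{ride-share trips} = (5.14 − 7.36)/avg = -2.22/6.25 = -0.3552
E_cross = (-185.3/257.95) / (-2.22/6.25) = 2.0223…
E_cross > 0 ⇒ the goods are substitutes.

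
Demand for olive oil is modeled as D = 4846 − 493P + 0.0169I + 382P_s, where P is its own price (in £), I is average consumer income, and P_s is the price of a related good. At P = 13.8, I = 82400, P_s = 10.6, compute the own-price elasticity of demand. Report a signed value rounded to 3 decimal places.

At the given values, D = 4846 − 493(13.8) + 0.0169(82400) + 382(10.6) = 3484.36.
∂D/∂P = −493.
E = (-493) × (13.8/3484.36) = -1.95255…

-1.953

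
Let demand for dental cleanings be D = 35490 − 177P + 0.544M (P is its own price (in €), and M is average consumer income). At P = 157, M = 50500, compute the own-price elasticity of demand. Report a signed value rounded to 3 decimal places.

At the given values, D = 35490 − 177(157) + 0.544(50500) = 35173.
∂D/∂P = −177.
E = (-177) × (157/35173) = -0.79006…

-0.790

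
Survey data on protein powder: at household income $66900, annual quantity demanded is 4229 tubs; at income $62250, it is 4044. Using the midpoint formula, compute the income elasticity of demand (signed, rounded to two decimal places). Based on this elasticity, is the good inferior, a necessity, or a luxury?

%ΔQ = (4044 − 4229)/[( 4229 + 4044)/2] = -185/4136.5 = -0.044723…
%ΔIncome = (62250 − 66900)/[( 66900 + 62250)/2] = -4650/64575 = -0.072009…
E_income = (-185/4136.5) / (-4650/64575) = 0.6210…
0 < E_income < 1 ⇒ normal good, necessity.

0.62; necessity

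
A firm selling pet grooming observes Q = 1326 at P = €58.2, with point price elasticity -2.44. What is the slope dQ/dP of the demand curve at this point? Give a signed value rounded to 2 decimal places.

-55.59

Ed = (dQ/dP)·(P/Q) ⇒ dQ/dP = Ed·Q/P = (-2.44)·1326/58.2 = -55.5917…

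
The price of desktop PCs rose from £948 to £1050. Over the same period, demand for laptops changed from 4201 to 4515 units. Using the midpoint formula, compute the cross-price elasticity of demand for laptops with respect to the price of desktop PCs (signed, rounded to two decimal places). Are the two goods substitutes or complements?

%ΔQ_{laptops} = (4515 − 4201)/avg = 314/4358 = 0.072051…
%ΔP_{desktop PCs} = (1050 − 948)/avg = 102/999 = 0.102102…
E_cross = (314/4358) / (102/999) = 0.7056…
E_cross > 0 ⇒ the goods are substitutes.

0.71; substitutes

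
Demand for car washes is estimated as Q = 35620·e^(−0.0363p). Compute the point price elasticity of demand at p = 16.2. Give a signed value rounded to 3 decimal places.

dQ/dp = −0.0363·Q = -718.14. At p = 16.2, Q = 19783.5.
Ed = (dQ/dp)·(p/Q) = (-718.14) × (16.2/19783.5) = -0.58806

-0.588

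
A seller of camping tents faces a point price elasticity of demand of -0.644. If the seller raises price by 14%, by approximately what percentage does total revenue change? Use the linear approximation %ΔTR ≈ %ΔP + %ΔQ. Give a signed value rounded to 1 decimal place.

+5.0%

%ΔQ ≈ Ed × %ΔP = (-0.644) × (+14%) = -9.0160%
%ΔTR ≈ %ΔP + %ΔQ = (+14%) + (-9.0160%) = +4.9840%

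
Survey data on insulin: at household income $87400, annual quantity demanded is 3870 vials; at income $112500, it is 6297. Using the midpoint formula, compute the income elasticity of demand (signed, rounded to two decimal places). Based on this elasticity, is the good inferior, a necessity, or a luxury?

1.90; luxury

%ΔQ = (6297 − 3870)/[( 3870 + 6297)/2] = 2427/5083.5 = 0.477426…
%ΔIncome = (112500 − 87400)/[( 87400 + 112500)/2] = 25100/99950 = 0.251125…
E_income = (2427/5083.5) / (25100/99950) = 1.9011…
E_income > 1 ⇒ normal good, luxury.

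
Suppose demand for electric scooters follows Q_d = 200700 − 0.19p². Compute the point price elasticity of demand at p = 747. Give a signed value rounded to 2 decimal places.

dQ_d/dp = −2·0.19·p = -283.86. At p = 747, Q_d = 94678.29.
Ed = (dQ_d/dp)·(p/Q_d) = (-283.86) × (747/94678.29) = -2.2396…

-2.24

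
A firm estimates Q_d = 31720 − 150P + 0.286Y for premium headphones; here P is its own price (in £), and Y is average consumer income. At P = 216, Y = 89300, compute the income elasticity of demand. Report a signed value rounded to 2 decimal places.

At the given values, Q_d = 31720 − 150(216) + 0.286(89300) = 24859.8.
∂Q_d/∂Y = 0.286.
E = (0.286) × (89300/24859.8) = 1.0273…

1.03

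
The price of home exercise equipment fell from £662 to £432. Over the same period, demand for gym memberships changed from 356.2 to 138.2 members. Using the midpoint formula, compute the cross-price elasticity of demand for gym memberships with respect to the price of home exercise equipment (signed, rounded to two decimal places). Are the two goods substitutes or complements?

%ΔQ_{gym memberships} = (138.2 − 356.2)/avg = -218/247.2 = -0.881877…
%ΔP_{home exercise equipment} = (432 − 662)/avg = -230/547 = -0.420475…
E_cross = (-218/247.2) / (-230/547) = 2.0973…
E_cross > 0 ⇒ the goods are substitutes.

2.10; substitutes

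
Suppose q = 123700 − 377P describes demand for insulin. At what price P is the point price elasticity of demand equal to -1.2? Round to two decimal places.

178.97

Ed = −377P/(123700 − 377P). Set this equal to -1.2:
377P = 1.2·(123700 − 377P) ⇒ 377P(1 + 1.2) = 1.2·123700
P = 1.2·123700 / (377·2.2) = 178.9727…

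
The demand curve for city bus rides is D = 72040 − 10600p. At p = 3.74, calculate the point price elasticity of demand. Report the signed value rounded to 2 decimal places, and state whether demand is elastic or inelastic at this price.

-1.22; elastic

dD/dp = −10600. At p = 3.74, D = 72040 − 10600(3.74) = 32396.
Ed = (dD/dp)·(p/D) = −10600 × (3.74/32396) = -1.2237…
|Ed| = 1.22 > 1, so demand is elastic.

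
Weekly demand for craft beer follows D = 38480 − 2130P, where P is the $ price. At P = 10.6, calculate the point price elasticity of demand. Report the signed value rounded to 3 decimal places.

dD/dP = −2130. At P = 10.6, D = 38480 − 2130(10.6) = 15902.
Ed = (dD/dP)·(P/D) = −2130 × (10.6/15902) = -1.41982…

-1.420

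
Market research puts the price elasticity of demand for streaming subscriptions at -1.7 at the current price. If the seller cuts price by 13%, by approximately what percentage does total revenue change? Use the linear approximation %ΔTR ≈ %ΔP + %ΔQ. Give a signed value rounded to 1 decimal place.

%ΔQ ≈ Ed × %ΔP = (-1.7) × (-13%) = +22.1000%
%ΔTR ≈ %ΔP + %ΔQ = (-13%) + (+22.1000%) = +9.1000%

+9.1%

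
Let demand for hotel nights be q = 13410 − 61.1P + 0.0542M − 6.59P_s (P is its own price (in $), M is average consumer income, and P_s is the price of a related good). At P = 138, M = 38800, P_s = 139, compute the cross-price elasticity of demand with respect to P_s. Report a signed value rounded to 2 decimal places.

-0.15

At the given values, q = 13410 − 61.1(138) + 0.0542(38800) − 6.59(139) = 6165.15.
∂q/∂P_s = -6.59.
E = (-6.59) × (139/6165.15) = -0.1485…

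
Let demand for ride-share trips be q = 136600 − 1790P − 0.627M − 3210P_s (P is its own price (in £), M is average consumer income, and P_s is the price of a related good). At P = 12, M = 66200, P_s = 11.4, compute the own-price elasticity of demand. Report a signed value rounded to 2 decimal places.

At the given values, q = 136600 − 1790(12) − 0.627(66200) − 3210(11.4) = 37018.6.
∂q/∂P = −1790.
E = (-1790) × (12/37018.6) = -0.5802…

-0.58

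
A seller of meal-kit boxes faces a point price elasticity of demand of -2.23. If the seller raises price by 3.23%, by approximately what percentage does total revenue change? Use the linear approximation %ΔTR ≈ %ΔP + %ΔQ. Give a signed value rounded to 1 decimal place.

-4.0%

%ΔQ ≈ Ed × %ΔP = (-2.23) × (+3.23%) = -7.2029%
%ΔTR ≈ %ΔP + %ΔQ = (+3.23%) + (-7.2029%) = -3.9729%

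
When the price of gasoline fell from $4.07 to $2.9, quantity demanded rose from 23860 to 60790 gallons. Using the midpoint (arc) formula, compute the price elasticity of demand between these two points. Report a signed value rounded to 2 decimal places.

-2.60

%ΔQ = (60790 − 23860) / [(23860 + 60790)/2] = 36930/42325 = 0.872533…
%ΔP = (2.9 − 4.07) / [(4.07 + 2.9)/2] = -1.17/3.485 = -0.335724…
Arc Ed = %ΔQ / %ΔP = (36930/42325) / (-1.17/3.485) = -2.5989…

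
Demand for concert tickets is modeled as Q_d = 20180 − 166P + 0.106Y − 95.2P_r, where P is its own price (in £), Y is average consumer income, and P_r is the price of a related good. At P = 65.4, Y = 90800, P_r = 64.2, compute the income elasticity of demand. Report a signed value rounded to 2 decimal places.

0.75

At the given values, Q_d = 20180 − 166(65.4) + 0.106(90800) − 95.2(64.2) = 12836.56.
∂Q_d/∂Y = 0.106.
E = (0.106) × (90800/12836.56) = 0.7497…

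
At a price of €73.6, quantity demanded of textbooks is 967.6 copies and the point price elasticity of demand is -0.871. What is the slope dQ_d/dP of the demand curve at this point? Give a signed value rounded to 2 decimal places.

Ed = (dQ_d/dP)·(P/Q_d) ⇒ dQ_d/dP = Ed·Q_d/P = (-0.871)·967.6/73.6 = -11.4508…

-11.45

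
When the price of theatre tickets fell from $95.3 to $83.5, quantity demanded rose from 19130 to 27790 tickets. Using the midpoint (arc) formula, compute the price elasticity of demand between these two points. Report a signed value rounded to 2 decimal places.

%ΔQ = (27790 − 19130) / [(19130 + 27790)/2] = 8660/23460 = 0.369138…
%ΔP = (83.5 − 95.3) / [(95.3 + 83.5)/2] = -11.8/89.4 = -0.131991…
Arc Ed = %ΔQ / %ΔP = (8660/23460) / (-11.8/89.4) = -2.7966…

-2.80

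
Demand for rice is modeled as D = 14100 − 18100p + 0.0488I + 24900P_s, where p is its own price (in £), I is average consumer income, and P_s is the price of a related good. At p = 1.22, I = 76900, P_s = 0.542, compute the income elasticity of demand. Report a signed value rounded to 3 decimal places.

At the given values, D = 14100 − 18100(1.22) + 0.0488(76900) + 24900(0.542) = 9266.52.
∂D/∂I = 0.0488.
E = (0.0488) × (76900/9266.52) = 0.40497…

0.405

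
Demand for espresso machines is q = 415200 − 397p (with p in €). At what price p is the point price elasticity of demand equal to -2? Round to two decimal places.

Ed = −397p/(415200 − 397p). Set this equal to -2:
397p = 2·(415200 − 397p) ⇒ 397p(1 + 2) = 2·415200
p = 2·415200 / (397·3) = 697.2292…

697.23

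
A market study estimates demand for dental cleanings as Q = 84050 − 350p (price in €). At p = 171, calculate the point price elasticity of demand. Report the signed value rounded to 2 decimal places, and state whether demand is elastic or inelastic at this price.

dQ/dp = −350. At p = 171, Q = 84050 − 350(171) = 24200.
Ed = (dQ/dp)·(p/Q) = −350 × (171/24200) = -2.4731…
|Ed| = 2.47 > 1, so demand is elastic.

-2.47; elastic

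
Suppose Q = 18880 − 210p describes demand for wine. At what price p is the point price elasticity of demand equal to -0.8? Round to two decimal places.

Ed = −210p/(18880 − 210p). Set this equal to -0.8:
210p = 0.8·(18880 − 210p) ⇒ 210p(1 + 0.8) = 0.8·18880
p = 0.8·18880 / (210·1.8) = 39.9576…

39.96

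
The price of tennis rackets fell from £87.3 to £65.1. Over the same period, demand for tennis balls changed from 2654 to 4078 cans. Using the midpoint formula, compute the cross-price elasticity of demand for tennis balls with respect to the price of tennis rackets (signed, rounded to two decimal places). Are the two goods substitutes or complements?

-1.45; complements

%ΔQ_{tennis balls} = (4078 − 2654)/avg = 1424/3366 = 0.423054…
%ΔP_{tennis rackets} = (65.1 − 87.3)/avg = -22.2/76.2 = -0.291338…
E_cross = (1424/3366) / (-22.2/76.2) = -1.4521…
E_cross < 0 ⇒ the goods are complements.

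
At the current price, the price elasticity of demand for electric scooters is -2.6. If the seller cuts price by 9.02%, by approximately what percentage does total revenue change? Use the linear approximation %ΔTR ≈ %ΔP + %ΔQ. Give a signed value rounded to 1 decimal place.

%ΔQ ≈ Ed × %ΔP = (-2.6) × (-9.02%) = +23.4520%
%ΔTR ≈ %ΔP + %ΔQ = (-9.02%) + (+23.4520%) = +14.4320%

+14.4%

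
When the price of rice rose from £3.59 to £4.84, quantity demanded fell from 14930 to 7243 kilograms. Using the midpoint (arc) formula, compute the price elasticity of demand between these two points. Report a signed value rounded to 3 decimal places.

-2.338

%ΔQ = (7243 − 14930) / [(14930 + 7243)/2] = -7687/11086.5 = -0.693365…
%ΔP = (4.84 − 3.59) / [(3.59 + 4.84)/2] = 1.25/4.215 = 0.296559…
Arc Ed = %ΔQ / %ΔP = (-7687/11086.5) / (1.25/4.215) = -2.33802…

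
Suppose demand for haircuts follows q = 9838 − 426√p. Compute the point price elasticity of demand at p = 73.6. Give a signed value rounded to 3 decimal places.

-0.296

dq/dp = −426/(2√p) = -24.8279. At p = 73.6, q = 6183.33.
Ed = (dq/dp)·(p/q) = (-24.8279) × (73.6/6183.33) = -0.29552…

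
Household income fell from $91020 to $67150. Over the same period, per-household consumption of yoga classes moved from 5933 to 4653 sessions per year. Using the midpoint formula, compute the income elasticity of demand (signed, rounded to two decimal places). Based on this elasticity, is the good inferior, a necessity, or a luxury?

%ΔQ = (4653 − 5933)/[( 5933 + 4653)/2] = -1280/5293 = -0.241828…
%ΔIncome = (67150 − 91020)/[( 91020 + 67150)/2] = -23870/79085 = -0.301827…
E_income = (-1280/5293) / (-23870/79085) = 0.8012…
0 < E_income < 1 ⇒ normal good, necessity.

0.80; necessity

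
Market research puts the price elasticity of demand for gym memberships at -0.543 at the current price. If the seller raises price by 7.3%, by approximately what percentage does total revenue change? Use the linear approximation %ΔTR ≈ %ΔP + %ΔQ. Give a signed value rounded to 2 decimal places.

%ΔQ ≈ Ed × %ΔP = (-0.543) × (+7.3%) = -3.9639%
%ΔTR ≈ %ΔP + %ΔQ = (+7.3%) + (-3.9639%) = +3.3361%

+3.34%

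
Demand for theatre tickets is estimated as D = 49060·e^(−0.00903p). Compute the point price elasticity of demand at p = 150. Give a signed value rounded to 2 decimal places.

dD/dp = −0.00903·D = -114.331. At p = 150, D = 12661.2.
Ed = (dD/dp)·(p/D) = (-114.331) × (150/12661.2) = -1.3545

-1.35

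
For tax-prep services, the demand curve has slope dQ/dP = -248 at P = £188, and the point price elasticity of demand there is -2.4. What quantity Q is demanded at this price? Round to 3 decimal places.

19426.667

Ed = (dQ/dP)·(P/Q) ⇒ Q = (dQ/dP)·P/Ed = (-248)·188/(-2.4) = 19426.66666…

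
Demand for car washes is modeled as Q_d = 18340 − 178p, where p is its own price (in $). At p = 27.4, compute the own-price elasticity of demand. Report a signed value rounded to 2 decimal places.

-0.36

At the given values, Q_d = 18340 − 178(27.4) = 13462.8.
∂Q_d/∂p = −178.
E = (-178) × (27.4/13462.8) = -0.3622…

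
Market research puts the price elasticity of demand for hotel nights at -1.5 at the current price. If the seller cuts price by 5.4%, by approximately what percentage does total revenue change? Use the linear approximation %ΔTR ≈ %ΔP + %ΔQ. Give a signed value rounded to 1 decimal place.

%ΔQ ≈ Ed × %ΔP = (-1.5) × (-5.4%) = +8.1000%
%ΔTR ≈ %ΔP + %ΔQ = (-5.4%) + (+8.1000%) = +2.7000%

+2.7%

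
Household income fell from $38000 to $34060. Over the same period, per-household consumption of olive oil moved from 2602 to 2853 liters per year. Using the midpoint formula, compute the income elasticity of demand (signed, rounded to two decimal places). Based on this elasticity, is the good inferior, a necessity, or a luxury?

-0.84; inferior

%ΔQ = (2853 − 2602)/[( 2602 + 2853)/2] = 251/2727.5 = 0.092025…
%ΔIncome = (34060 − 38000)/[( 38000 + 34060)/2] = -3940/36030 = -0.109353…
E_income = (251/2727.5) / (-3940/36030) = -0.8415…
E_income < 0 ⇒ inferior good.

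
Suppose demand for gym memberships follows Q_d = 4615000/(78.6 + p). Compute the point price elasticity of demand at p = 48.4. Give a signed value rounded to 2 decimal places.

dQ_d/dp = −4615000/(78.6 + p)² = -286.131. At p = 48.4, Q_d = 36338.6.
Ed = (dQ_d/dp)·(p/Q_d) = (-286.131) × (48.4/36338.6) = -0.3811…

-0.38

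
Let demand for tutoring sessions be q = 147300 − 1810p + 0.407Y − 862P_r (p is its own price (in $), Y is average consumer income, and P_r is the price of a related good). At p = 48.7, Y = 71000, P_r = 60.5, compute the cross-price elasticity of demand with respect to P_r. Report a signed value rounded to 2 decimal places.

At the given values, q = 147300 − 1810(48.7) + 0.407(71000) − 862(60.5) = 35899.
∂q/∂P_r = -862.
E = (-862) × (60.5/35899) = -1.4527…

-1.45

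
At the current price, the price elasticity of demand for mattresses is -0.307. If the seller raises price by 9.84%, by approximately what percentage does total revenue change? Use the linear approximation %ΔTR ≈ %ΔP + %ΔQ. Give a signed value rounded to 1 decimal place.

%ΔQ ≈ Ed × %ΔP = (-0.307) × (+9.84%) = -3.0209%
%ΔTR ≈ %ΔP + %ΔQ = (+9.84%) + (-3.0209%) = +6.8191%

+6.8%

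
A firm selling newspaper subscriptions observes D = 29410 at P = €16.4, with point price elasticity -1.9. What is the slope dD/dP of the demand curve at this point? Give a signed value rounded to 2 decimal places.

-3407.26

Ed = (dD/dP)·(P/D) ⇒ dD/dP = Ed·D/P = (-1.9)·29410/16.4 = -3407.2560…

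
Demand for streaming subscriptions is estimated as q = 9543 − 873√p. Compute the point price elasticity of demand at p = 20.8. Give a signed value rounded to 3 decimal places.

dq/dp = −873/(2√p) = -95.709. At p = 20.8, q = 5561.51.
Ed = (dq/dp)·(p/q) = (-95.709) × (20.8/5561.51) = -0.35795…

-0.358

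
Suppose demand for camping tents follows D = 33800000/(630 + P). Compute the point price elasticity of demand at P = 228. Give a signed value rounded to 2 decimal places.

dD/dP = −33800000/(630 + P)² = -45.9137. At P = 228, D = 39393.9.
Ed = (dD/dP)·(P/D) = (-45.9137) × (228/39393.9) = -0.2657…

-0.27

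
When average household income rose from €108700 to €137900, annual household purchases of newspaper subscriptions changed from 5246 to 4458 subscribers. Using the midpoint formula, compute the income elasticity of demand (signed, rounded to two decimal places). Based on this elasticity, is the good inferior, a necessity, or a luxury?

%ΔQ = (4458 − 5246)/[( 5246 + 4458)/2] = -788/4852 = -0.162407…
%ΔIncome = (137900 − 108700)/[( 108700 + 137900)/2] = 29200/123300 = 0.236820…
E_income = (-788/4852) / (29200/123300) = -0.6857…
E_income < 0 ⇒ inferior good.

-0.69; inferior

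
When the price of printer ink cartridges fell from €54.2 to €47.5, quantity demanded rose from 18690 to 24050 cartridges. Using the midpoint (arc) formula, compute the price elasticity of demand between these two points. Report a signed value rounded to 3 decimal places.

%ΔQ = (24050 − 18690) / [(18690 + 24050)/2] = 5360/21370 = 0.250818…
%ΔP = (47.5 − 54.2) / [(54.2 + 47.5)/2] = -6.7/50.85 = -0.131760…
Arc Ed = %ΔQ / %ΔP = (5360/21370) / (-6.7/50.85) = -1.90360…

-1.904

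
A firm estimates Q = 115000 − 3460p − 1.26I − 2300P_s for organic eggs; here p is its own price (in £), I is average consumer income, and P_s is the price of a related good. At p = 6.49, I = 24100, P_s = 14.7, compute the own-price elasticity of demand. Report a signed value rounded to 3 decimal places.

-0.792

At the given values, Q = 115000 − 3460(6.49) − 1.26(24100) − 2300(14.7) = 28368.6.
∂Q/∂p = −3460.
E = (-3460) × (6.49/28368.6) = -0.79155…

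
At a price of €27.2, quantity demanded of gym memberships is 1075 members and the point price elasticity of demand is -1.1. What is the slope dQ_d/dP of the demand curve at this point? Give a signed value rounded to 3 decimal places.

Ed = (dQ_d/dP)·(P/Q_d) ⇒ dQ_d/dP = Ed·Q_d/P = (-1.1)·1075/27.2 = -43.47426…

-43.474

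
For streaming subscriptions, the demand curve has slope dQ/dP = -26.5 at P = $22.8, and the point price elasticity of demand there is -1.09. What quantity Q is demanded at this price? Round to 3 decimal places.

Ed = (dQ/dP)·(P/Q) ⇒ Q = (dQ/dP)·P/Ed = (-26.5)·22.8/(-1.09) = 554.31192…

554.312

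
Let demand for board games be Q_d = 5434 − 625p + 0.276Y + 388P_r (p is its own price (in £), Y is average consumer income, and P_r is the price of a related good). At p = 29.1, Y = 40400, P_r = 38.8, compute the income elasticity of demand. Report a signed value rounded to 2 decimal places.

0.83

At the given values, Q_d = 5434 − 625(29.1) + 0.276(40400) + 388(38.8) = 13451.3.
∂Q_d/∂Y = 0.276.
E = (0.276) × (40400/13451.3) = 0.8289…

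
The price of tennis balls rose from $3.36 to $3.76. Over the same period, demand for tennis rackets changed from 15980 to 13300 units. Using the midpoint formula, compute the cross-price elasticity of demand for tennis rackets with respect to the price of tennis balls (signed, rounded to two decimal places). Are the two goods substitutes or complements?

%ΔQ_{tennis rackets} = (13300 − 15980)/avg = -2680/14640 = -0.183060…
%ΔP_{tennis balls} = (3.76 − 3.36)/avg = 0.4/3.56 = 0.112359…
E_cross = (-2680/14640) / (0.4/3.56) = -1.6292…
E_cross < 0 ⇒ the goods are complements.

-1.63; complements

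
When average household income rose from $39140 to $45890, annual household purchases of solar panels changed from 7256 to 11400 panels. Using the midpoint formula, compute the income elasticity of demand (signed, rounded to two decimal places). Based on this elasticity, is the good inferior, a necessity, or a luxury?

%ΔQ = (11400 − 7256)/[( 7256 + 11400)/2] = 4144/9328 = 0.444253…
%ΔIncome = (45890 − 39140)/[( 39140 + 45890)/2] = 6750/42515 = 0.158767…
E_income = (4144/9328) / (6750/42515) = 2.7981…
E_income > 1 ⇒ normal good, luxury.

2.80; luxury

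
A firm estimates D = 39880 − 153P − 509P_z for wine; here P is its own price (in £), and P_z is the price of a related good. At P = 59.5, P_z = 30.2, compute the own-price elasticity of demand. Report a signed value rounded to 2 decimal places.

-0.59

At the given values, D = 39880 − 153(59.5) − 509(30.2) = 15404.7.
∂D/∂P = −153.
E = (-153) × (59.5/15404.7) = -0.5909…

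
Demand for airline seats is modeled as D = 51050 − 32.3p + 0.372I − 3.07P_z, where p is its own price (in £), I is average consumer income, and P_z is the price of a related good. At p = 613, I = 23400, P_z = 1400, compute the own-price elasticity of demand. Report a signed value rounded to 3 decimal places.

At the given values, D = 51050 − 32.3(613) + 0.372(23400) − 3.07(1400) = 35656.9.
∂D/∂p = −32.3.
E = (-32.3) × (613/35656.9) = -0.55528…

-0.555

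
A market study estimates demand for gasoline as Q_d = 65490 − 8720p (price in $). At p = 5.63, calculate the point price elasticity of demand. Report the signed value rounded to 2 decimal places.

dQ_d/dp = −8720. At p = 5.63, Q_d = 65490 − 8720(5.63) = 16396.4.
Ed = (dQ_d/dp)·(p/Q_d) = −8720 × (5.63/16396.4) = -2.9941…

-2.99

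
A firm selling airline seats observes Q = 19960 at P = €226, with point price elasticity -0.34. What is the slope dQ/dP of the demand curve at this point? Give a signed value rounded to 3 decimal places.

-30.028

Ed = (dQ/dP)·(P/Q) ⇒ dQ/dP = Ed·Q/P = (-0.34)·19960/226 = -30.02831…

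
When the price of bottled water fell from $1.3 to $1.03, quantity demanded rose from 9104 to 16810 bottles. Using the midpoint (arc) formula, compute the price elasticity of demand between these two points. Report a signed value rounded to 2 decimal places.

-2.57

%ΔQ = (16810 − 9104) / [(9104 + 16810)/2] = 7706/12957 = 0.594736…
%ΔP = (1.03 − 1.3) / [(1.3 + 1.03)/2] = -0.27/1.165 = -0.231759…
Arc Ed = %ΔQ / %ΔP = (7706/12957) / (-0.27/1.165) = -2.5661…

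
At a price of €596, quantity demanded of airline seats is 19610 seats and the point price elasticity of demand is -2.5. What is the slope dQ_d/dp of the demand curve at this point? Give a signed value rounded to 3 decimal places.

Ed = (dQ_d/dp)·(p/Q_d) ⇒ dQ_d/dp = Ed·Q_d/p = (-2.5)·19610/596 = -82.25671…

-82.257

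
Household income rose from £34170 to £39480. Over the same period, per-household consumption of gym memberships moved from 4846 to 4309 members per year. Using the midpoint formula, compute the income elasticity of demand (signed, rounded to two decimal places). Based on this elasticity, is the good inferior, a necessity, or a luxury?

%ΔQ = (4309 − 4846)/[( 4846 + 4309)/2] = -537/4577.5 = -0.117312…
%ΔIncome = (39480 − 34170)/[( 34170 + 39480)/2] = 5310/36825 = 0.144195…
E_income = (-537/4577.5) / (5310/36825) = -0.8135…
E_income < 0 ⇒ inferior good.

-0.81; inferior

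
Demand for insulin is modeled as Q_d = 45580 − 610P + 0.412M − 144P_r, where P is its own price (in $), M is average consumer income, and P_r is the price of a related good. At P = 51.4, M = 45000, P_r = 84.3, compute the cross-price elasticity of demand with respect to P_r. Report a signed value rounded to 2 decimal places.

At the given values, Q_d = 45580 − 610(51.4) + 0.412(45000) − 144(84.3) = 20626.8.
∂Q_d/∂P_r = -144.
E = (-144) × (84.3/20626.8) = -0.5885…

-0.59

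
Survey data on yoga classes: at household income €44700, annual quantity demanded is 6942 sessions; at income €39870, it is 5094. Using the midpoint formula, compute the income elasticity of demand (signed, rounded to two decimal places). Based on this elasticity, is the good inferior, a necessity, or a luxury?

%ΔQ = (5094 − 6942)/[( 6942 + 5094)/2] = -1848/6018 = -0.307078…
%ΔIncome = (39870 − 44700)/[( 44700 + 39870)/2] = -4830/42285 = -0.114224…
E_income = (-1848/6018) / (-4830/42285) = 2.6883…
E_income > 1 ⇒ normal good, luxury.

2.69; luxury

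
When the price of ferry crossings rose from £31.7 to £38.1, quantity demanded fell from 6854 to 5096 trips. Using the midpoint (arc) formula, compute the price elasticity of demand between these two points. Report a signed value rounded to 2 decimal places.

-1.60

%ΔQ = (5096 − 6854) / [(6854 + 5096)/2] = -1758/5975 = -0.294225…
%ΔP = (38.1 − 31.7) / [(31.7 + 38.1)/2] = 6.4/34.9 = 0.183381…
Arc Ed = %ΔQ / %ΔP = (-1758/5975) / (6.4/34.9) = -1.6044…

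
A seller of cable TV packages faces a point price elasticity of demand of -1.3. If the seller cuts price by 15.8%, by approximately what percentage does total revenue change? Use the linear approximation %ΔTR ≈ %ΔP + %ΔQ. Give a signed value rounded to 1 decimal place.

%ΔQ ≈ Ed × %ΔP = (-1.3) × (-15.8%) = +20.5400%
%ΔTR ≈ %ΔP + %ΔQ = (-15.8%) + (+20.5400%) = +4.7400%

+4.7%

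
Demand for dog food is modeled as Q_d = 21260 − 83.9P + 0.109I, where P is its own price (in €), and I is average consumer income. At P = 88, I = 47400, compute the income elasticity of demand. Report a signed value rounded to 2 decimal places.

0.27

At the given values, Q_d = 21260 − 83.9(88) + 0.109(47400) = 19043.4.
∂Q_d/∂I = 0.109.
E = (0.109) × (47400/19043.4) = 0.2713…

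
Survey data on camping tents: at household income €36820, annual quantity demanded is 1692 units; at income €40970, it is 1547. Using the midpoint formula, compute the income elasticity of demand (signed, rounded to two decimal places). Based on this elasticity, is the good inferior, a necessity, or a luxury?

-0.84; inferior

%ΔQ = (1547 − 1692)/[( 1692 + 1547)/2] = -145/1619.5 = -0.089533…
%ΔIncome = (40970 − 36820)/[( 36820 + 40970)/2] = 4150/38895 = 0.106697…
E_income = (-145/1619.5) / (4150/38895) = -0.8391…
E_income < 0 ⇒ inferior good.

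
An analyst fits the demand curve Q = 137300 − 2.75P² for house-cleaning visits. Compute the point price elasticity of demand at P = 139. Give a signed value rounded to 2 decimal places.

-1.26

dQ/dP = −2·2.75·P = -764.5. At P = 139, Q = 84167.25.
Ed = (dQ/dP)·(P/Q) = (-764.5) × (139/84167.25) = -1.2625…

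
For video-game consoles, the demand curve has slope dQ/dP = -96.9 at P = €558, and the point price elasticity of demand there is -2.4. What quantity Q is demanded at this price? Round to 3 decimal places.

Ed = (dQ/dP)·(P/Q) ⇒ Q = (dQ/dP)·P/Ed = (-96.9)·558/(-2.4) = 22529.25

22529.250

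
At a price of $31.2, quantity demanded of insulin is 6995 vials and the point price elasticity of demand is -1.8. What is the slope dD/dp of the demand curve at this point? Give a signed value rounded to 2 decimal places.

Ed = (dD/dp)·(p/D) ⇒ dD/dp = Ed·D/p = (-1.8)·6995/31.2 = -403.5576…

-403.56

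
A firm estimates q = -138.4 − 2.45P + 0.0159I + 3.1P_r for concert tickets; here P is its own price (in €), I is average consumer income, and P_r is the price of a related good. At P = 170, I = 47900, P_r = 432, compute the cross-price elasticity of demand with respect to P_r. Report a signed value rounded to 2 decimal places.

0.87

At the given values, q = -138.4 − 2.45(170) + 0.0159(47900) + 3.1(432) = 1545.91.
∂q/∂P_r = 3.1.
E = (3.1) × (432/1545.91) = 0.8662…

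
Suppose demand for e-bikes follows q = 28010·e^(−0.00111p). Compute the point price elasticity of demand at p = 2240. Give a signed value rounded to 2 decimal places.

-2.49

dq/dp = −0.00111·q = -2.58706. At p = 2240, q = 2330.68.
Ed = (dq/dp)·(p/q) = (-2.58706) × (2240/2330.68) = -2.4864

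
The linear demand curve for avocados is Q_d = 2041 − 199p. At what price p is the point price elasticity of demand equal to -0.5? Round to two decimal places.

3.42

Ed = −199p/(2041 − 199p). Set this equal to -0.5:
199p = 0.5·(2041 − 199p) ⇒ 199p(1 + 0.5) = 0.5·2041
p = 0.5·2041 / (199·1.5) = 3.4187…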